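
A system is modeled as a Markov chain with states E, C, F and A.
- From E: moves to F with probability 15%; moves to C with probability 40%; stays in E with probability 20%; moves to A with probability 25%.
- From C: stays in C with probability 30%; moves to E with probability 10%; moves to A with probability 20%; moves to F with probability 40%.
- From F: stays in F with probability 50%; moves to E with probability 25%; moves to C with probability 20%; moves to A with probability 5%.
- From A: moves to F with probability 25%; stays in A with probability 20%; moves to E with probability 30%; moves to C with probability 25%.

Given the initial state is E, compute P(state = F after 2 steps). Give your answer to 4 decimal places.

0.3275

Propagate the distribution vector 2 steps from E.
After 0 steps: (1.0000, 0.0000, 0.0000, 0.0000)
After 1 step: (0.2000, 0.4000, 0.1500, 0.2500)
After 2 steps: (0.1925, 0.2925, 0.3275, 0.1875)
P(in F after 2 steps) = 0.3275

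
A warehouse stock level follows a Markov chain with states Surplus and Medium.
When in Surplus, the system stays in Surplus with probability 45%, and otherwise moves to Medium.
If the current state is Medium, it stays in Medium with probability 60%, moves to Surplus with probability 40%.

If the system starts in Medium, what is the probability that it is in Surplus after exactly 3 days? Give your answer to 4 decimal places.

Propagate the distribution vector 3 days from Medium.
After 0 days: (0.0000, 1.0000)
After 1 day: (0.4000, 0.6000)
After 2 days: (0.4200, 0.5800)
After 3 days: (0.4210, 0.5790)
P(in Surplus after 3 days) = 0.4210

0.4210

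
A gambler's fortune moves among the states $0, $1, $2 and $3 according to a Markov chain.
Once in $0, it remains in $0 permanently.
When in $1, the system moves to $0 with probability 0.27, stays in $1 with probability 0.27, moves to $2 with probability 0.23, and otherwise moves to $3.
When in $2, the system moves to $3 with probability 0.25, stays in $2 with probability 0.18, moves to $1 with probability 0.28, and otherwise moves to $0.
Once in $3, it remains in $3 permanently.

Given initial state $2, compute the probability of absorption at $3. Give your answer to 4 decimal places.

Let h(s) be the probability of absorption at $3 starting from transient state s. Then h($3) = 1 and h($0) = 0. By first-step analysis:
h($1) = 0.27·0 + 0.27·h($1) + 0.23·h($2) + 0.23·1
h($2) = 0.29·0 + 0.28·h($1) + 0.18·h($2) + 0.25·1
Solving: h($1) = 0.4607, h($2) = 0.4622.
Starting from $2, the probability is 0.4622.

0.4622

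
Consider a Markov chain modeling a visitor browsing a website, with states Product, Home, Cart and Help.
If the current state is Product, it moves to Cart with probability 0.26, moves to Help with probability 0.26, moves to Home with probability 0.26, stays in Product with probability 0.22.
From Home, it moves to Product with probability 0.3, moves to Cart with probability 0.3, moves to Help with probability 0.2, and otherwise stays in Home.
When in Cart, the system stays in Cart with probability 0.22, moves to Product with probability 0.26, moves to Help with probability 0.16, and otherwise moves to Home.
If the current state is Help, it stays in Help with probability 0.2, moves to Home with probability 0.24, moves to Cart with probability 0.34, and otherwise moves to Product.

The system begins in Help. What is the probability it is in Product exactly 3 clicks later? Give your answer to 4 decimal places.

Propagate the distribution vector 3 clicks from Help.
After 0 clicks: (0.0000, 0.0000, 0.0000, 1.0000)
After 1 click: (0.2200, 0.2400, 0.3400, 0.2000)
After 2 clicks: (0.2528, 0.2756, 0.2720, 0.1996)
After 3 clicks: (0.2529, 0.2667, 0.2761, 0.2043)
P(in Product after 3 clicks) = 0.2529

0.2529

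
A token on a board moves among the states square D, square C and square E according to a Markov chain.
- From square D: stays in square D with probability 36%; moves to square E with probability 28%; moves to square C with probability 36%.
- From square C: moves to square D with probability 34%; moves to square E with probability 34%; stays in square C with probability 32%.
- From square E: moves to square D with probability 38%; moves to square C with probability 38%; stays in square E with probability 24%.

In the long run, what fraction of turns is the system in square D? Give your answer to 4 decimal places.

Let the stationary distribution be π with π = πP and π_1 + π_2 + π_3 = 1.
π_1 = 0.36·π_1 + 0.34·π_2 + 0.38·π_3
π_2 = 0.36·π_1 + 0.32·π_2 + 0.38·π_3
Solving with the normalization constraint gives π = (0.3588, 0.3517, 0.2895).
So the stationary probability of square D is 0.3588.

0.3588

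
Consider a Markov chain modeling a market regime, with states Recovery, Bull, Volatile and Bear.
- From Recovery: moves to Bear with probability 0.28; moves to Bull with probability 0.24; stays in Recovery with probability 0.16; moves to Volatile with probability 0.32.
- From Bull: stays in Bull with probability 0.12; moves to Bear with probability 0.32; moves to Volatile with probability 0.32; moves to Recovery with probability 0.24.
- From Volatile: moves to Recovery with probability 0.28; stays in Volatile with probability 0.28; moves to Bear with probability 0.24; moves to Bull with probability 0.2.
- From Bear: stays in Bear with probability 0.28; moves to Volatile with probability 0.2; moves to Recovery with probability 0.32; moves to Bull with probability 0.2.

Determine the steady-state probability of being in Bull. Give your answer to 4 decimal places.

Let the stationary distribution be π with π = πP and π_1 + π_2 + π_3 + π_4 = 1.
π_1 = 0.16·π_1 + 0.24·π_2 + 0.28·π_3 + 0.32·π_4
π_2 = 0.24·π_1 + 0.12·π_2 + 0.2·π_3 + 0.2·π_4
π_3 = 0.32·π_1 + 0.32·π_2 + 0.28·π_3 + 0.2·π_4
Solving with the normalization constraint gives π = (0.2529, 0.1946, 0.2758, 0.2768).
So the stationary probability of Bull is 0.1946.

0.1946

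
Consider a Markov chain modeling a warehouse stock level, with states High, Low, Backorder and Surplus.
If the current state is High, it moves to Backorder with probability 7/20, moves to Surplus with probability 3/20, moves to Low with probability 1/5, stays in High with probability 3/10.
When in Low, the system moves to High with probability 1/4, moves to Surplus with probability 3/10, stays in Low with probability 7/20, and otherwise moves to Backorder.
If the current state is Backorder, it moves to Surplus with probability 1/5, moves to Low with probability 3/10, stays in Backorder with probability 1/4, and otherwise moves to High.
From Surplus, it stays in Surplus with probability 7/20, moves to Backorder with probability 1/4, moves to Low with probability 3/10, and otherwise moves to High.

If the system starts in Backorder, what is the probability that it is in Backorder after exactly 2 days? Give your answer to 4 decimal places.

Propagate the distribution vector 2 days from Backorder.
After 0 days: (0.0000, 0.0000, 1.0000, 0.0000)
After 1 day: (0.2500, 0.3000, 0.2500, 0.2000)
After 2 days: (0.2325, 0.2900, 0.2300, 0.2475)
P(in Backorder after 2 days) = 0.2300

0.2300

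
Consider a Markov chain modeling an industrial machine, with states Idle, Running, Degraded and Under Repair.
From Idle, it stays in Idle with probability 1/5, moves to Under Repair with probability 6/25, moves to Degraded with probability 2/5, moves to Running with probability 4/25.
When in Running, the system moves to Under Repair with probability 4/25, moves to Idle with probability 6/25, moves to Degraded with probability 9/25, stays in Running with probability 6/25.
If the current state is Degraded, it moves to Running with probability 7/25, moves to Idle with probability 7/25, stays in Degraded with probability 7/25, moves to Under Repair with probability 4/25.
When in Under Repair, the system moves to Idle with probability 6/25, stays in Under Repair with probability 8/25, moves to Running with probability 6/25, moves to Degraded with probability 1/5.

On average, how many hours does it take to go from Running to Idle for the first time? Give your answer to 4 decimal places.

3.9650

Let t(s) be the expected number of hours to first reach Idle from state s, with t(Idle) = 0. Conditioning on the first hour:
t(Running) = 1 + 0.24·t(Running) + 0.36·t(Degraded) + 0.16·t(Under Repair)
t(Degraded) = 1 + 0.28·t(Running) + 0.28·t(Degraded) + 0.16·t(Under Repair)
t(Under Repair) = 1 + 0.24·t(Running) + 0.2·t(Degraded) + 0.32·t(Under Repair)
Solving: t(Running) = 3.9650, t(Degraded) = 3.8182, t(Under Repair) = 3.9930.
Expected hours from Running to Idle: 3.9650.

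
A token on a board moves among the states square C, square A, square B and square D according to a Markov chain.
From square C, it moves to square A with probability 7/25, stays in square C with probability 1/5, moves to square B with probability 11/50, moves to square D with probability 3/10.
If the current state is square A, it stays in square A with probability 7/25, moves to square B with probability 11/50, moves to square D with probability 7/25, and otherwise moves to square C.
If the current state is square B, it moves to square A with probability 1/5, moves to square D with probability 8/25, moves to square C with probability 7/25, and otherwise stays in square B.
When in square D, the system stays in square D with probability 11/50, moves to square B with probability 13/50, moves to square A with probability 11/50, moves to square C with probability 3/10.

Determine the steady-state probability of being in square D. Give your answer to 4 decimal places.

Let the stationary distribution be π with π = πP and π_1 + π_2 + π_3 + π_4 = 1.
π_1 = 0.2·π_1 + 0.22·π_2 + 0.28·π_3 + 0.3·π_4
π_2 = 0.28·π_1 + 0.28·π_2 + 0.2·π_3 + 0.22·π_4
π_3 = 0.22·π_1 + 0.22·π_2 + 0.2·π_3 + 0.26·π_4
Solving with the normalization constraint gives π = (0.2508, 0.2452, 0.2266, 0.2774).
So the stationary probability of square D is 0.2774.

0.2774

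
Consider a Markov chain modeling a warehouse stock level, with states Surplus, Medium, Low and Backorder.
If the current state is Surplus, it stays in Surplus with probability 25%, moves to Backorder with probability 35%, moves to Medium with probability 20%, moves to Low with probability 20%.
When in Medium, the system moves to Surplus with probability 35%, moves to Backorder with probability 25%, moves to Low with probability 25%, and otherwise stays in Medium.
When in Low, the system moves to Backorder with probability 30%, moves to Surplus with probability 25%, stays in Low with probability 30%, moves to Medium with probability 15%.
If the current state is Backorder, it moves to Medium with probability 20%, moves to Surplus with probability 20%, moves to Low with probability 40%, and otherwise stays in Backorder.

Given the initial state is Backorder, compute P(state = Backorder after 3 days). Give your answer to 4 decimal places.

0.2765

Propagate the distribution vector 3 days from Backorder.
After 0 days: (0.0000, 0.0000, 0.0000, 1.0000)
After 1 day: (0.2000, 0.2000, 0.4000, 0.2000)
After 2 days: (0.2600, 0.1700, 0.2900, 0.2800)
After 3 days: (0.2530, 0.1770, 0.2935, 0.2765)
P(in Backorder after 3 days) = 0.2765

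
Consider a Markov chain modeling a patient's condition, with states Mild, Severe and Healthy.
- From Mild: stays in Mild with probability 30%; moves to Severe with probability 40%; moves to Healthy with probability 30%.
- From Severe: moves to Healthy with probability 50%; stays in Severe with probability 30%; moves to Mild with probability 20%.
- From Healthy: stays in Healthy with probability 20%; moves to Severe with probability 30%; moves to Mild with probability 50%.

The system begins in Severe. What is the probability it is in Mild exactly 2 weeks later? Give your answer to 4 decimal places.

Sum over the intermediate state after 1 week:
P = P(Severe→Mild)·P(Mild→Mild) + P(Severe→Severe)·P(Severe→Mild) + P(Severe→Healthy)·P(Healthy→Mild)
  = 0.2×0.3 + 0.3×0.2 + 0.5×0.5
  = 0.0600 + 0.0600 + 0.2500 = 0.3700

0.3700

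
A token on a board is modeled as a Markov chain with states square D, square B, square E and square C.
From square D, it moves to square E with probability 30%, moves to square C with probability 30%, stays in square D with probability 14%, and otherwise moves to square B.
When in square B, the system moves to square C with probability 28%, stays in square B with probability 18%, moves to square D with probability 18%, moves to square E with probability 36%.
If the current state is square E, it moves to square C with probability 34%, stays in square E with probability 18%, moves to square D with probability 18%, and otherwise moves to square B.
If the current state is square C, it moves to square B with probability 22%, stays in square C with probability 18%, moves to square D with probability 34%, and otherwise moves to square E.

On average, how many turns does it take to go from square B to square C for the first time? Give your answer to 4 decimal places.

3.3196

Let t(s) be the expected number of turns to first reach square C from state s, with t(square C) = 0. Conditioning on the first turn:
t(square D) = 1 + 0.14·t(square D) + 0.26·t(square B) + 0.3·t(square E)
t(square B) = 1 + 0.18·t(square D) + 0.18·t(square B) + 0.36·t(square E)
t(square E) = 1 + 0.18·t(square D) + 0.3·t(square B) + 0.18·t(square E)
Solving: t(square D) = 3.2655, t(square B) = 3.3196, t(square E) = 3.1508.
Expected turns from square B to square C: 3.3196.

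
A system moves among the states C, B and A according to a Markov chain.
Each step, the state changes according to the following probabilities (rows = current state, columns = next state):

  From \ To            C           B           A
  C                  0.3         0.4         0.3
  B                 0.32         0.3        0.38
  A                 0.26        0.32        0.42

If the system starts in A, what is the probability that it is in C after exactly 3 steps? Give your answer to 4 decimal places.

0.2916

Propagate the distribution vector 3 steps from A.
After 0 steps: (0.0000, 0.0000, 1.0000)
After 1 step: (0.2600, 0.3200, 0.4200)
After 2 steps: (0.2896, 0.3344, 0.3760)
After 3 steps: (0.2916, 0.3365, 0.3719)
P(in C after 3 steps) = 0.2916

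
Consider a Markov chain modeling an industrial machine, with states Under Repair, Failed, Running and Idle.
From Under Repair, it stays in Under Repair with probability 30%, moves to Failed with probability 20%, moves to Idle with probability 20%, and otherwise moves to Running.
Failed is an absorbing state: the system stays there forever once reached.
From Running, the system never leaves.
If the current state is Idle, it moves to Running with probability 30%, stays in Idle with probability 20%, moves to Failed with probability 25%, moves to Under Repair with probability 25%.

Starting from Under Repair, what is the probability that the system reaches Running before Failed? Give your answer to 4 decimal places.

Let h(s) be the probability of absorption at Running starting from transient state s. Then h(Running) = 1 and h(Failed) = 0. By first-step analysis:
h(Under Repair) = 0.3·h(Under Repair) + 0.2·0 + 0.3·1 + 0.2·h(Idle)
h(Idle) = 0.25·h(Under Repair) + 0.25·0 + 0.3·1 + 0.2·h(Idle)
Solving: h(Under Repair) = 0.5882, h(Idle) = 0.5588.
Starting from Under Repair, the probability is 0.5882.

0.5882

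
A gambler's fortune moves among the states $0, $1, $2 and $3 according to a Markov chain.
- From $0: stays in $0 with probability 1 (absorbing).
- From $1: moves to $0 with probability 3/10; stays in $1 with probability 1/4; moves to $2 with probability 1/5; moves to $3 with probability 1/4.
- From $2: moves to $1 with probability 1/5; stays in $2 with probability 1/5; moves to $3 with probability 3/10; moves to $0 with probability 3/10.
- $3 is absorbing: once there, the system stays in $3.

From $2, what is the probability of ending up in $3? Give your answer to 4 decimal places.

0.4911

Let h(s) be the probability of absorption at $3 starting from transient state s. Then h($3) = 1 and h($0) = 0. By first-step analysis:
h($1) = 0.3·0 + 0.25·h($1) + 0.2·h($2) + 0.25·1
h($2) = 0.3·0 + 0.2·h($1) + 0.2·h($2) + 0.3·1
Solving: h($1) = 0.4643, h($2) = 0.4911.
Starting from $2, the probability is 0.4911.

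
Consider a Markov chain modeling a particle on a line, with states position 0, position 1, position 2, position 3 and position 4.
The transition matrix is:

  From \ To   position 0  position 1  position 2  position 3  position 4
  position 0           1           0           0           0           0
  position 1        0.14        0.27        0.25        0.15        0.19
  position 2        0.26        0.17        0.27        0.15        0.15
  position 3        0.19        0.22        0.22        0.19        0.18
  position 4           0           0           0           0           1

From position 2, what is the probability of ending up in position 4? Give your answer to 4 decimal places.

Let h(s) be the probability of absorption at position 4 starting from transient state s. Then h(position 4) = 1 and h(position 0) = 0. By first-step analysis:
h(position 1) = 0.14·0 + 0.27·h(position 1) + 0.25·h(position 2) + 0.15·h(position 3) + 0.19·1
h(position 2) = 0.26·0 + 0.17·h(position 1) + 0.27·h(position 2) + 0.15·h(position 3) + 0.15·1
h(position 3) = 0.19·0 + 0.22·h(position 1) + 0.22·h(position 2) + 0.19·h(position 3) + 0.18·1
Solving: h(position 1) = 0.5008, h(position 2) = 0.4191, h(position 3) = 0.4721.
Starting from position 2, the probability is 0.4191.

0.4191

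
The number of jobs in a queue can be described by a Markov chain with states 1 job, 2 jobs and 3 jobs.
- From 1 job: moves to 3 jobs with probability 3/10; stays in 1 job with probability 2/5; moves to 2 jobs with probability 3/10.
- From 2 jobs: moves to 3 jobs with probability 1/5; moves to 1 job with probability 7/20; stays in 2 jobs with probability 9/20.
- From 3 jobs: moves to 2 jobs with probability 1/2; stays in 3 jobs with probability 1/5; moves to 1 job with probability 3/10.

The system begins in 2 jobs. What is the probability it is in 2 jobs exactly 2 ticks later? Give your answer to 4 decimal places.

Sum over the intermediate state after 1 tick:
P = P(2 jobs→1 job)·P(1 job→2 jobs) + P(2 jobs→2 jobs)·P(2 jobs→2 jobs) + P(2 jobs→3 jobs)·P(3 jobs→2 jobs)
  = 0.35×0.3 + 0.45×0.45 + 0.2×0.5
  = 0.1050 + 0.2025 + 0.1000 = 0.4075

0.4075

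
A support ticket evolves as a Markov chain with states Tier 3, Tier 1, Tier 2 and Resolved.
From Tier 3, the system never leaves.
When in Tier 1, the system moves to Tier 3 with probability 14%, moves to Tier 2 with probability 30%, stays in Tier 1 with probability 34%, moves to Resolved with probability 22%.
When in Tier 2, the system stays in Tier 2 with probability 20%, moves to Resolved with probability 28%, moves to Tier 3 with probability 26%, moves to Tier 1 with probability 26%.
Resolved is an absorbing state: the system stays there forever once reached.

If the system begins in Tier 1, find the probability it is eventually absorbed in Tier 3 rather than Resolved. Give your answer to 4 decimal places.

Let h(s) be the probability of absorption at Tier 3 starting from transient state s. Then h(Tier 3) = 1 and h(Resolved) = 0. By first-step analysis:
h(Tier 1) = 0.14·1 + 0.34·h(Tier 1) + 0.3·h(Tier 2) + 0.22·0
h(Tier 2) = 0.26·1 + 0.26·h(Tier 1) + 0.2·h(Tier 2) + 0.28·0
Solving: h(Tier 1) = 0.4222, h(Tier 2) = 0.4622.
Starting from Tier 1, the probability is 0.4222.

0.4222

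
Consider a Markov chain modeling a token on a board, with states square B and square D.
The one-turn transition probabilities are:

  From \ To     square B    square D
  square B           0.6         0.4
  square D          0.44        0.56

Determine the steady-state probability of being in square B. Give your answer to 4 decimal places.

Let the stationary distribution be π with π = πP and π_1 + π_2 = 1.
π_1 = 0.6·π_1 + 0.44·π_2
Solving with the normalization constraint gives π = (0.5238, 0.4762).
So the stationary probability of square B is 0.5238.

0.5238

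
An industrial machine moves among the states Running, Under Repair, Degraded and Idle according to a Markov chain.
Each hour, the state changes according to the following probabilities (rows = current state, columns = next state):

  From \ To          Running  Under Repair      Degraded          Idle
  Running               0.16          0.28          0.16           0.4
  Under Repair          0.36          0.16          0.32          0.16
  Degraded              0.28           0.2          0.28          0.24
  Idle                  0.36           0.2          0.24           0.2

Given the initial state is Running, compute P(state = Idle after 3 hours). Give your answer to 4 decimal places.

0.2652

Propagate the distribution vector 3 hours from Running.
After 0 hours: (1.0000, 0.0000, 0.0000, 0.0000)
After 1 hour: (0.1600, 0.2800, 0.1600, 0.4000)
After 2 hours: (0.3152, 0.2016, 0.2560, 0.2272)
After 3 hours: (0.2765, 0.2172, 0.2412, 0.2652)
P(in Idle after 3 hours) = 0.2652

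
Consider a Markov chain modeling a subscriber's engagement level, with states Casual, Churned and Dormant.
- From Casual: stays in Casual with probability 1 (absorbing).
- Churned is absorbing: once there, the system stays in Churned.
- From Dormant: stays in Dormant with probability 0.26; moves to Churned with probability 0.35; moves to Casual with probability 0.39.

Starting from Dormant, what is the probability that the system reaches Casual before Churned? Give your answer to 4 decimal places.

0.5270

Let h(s) be the probability of absorption at Casual starting from transient state s. Then h(Casual) = 1 and h(Churned) = 0. By first-step analysis:
h(Dormant) = 0.39·1 + 0.35·0 + 0.26·h(Dormant)
Solving: h(Dormant) = 0.5270.
Starting from Dormant, the probability is 0.5270.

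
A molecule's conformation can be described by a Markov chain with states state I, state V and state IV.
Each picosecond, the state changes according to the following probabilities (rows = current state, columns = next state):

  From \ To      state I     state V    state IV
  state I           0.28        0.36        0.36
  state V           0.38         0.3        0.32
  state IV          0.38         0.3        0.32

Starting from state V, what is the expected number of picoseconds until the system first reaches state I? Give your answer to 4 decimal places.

Let t(s) be the expected number of picoseconds to first reach state I from state s, with t(state I) = 0. Conditioning on the first picosecond:
t(state V) = 1 + 0.3·t(state V) + 0.32·t(state IV)
t(state IV) = 1 + 0.3·t(state V) + 0.32·t(state IV)
Solving: t(state V) = 2.6316, t(state IV) = 2.6316.
Expected picoseconds from state V to state I: 2.6316.

2.6316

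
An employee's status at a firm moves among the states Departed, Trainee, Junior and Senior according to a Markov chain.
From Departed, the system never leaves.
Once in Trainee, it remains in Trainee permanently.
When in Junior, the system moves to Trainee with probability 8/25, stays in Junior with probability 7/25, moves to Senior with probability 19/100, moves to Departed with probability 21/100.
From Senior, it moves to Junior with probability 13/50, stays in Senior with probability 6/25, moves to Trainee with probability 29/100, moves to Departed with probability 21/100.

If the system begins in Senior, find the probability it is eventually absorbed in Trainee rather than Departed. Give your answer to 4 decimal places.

0.5866

Let h(s) be the probability of absorption at Trainee starting from transient state s. Then h(Trainee) = 1 and h(Departed) = 0. By first-step analysis:
h(Junior) = 0.21·0 + 0.32·1 + 0.28·h(Junior) + 0.19·h(Senior)
h(Senior) = 0.21·0 + 0.29·1 + 0.26·h(Junior) + 0.24·h(Senior)
Solving: h(Junior) = 0.5992, h(Senior) = 0.5866.
Starting from Senior, the probability is 0.5866.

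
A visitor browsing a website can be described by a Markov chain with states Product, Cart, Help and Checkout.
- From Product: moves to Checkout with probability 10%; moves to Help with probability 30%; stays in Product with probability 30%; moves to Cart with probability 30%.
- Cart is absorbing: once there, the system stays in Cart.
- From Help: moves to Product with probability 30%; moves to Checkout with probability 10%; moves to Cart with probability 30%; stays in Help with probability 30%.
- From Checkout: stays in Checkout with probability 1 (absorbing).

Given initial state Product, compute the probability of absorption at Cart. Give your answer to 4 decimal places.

Let h(s) be the probability of absorption at Cart starting from transient state s. Then h(Cart) = 1 and h(Checkout) = 0. By first-step analysis:
h(Product) = 0.3·h(Product) + 0.3·1 + 0.3·h(Help) + 0.1·0
h(Help) = 0.3·h(Product) + 0.3·1 + 0.3·h(Help) + 0.1·0
Solving: h(Product) = 0.7500, h(Help) = 0.7500.
Starting from Product, the probability is 0.7500.

0.7500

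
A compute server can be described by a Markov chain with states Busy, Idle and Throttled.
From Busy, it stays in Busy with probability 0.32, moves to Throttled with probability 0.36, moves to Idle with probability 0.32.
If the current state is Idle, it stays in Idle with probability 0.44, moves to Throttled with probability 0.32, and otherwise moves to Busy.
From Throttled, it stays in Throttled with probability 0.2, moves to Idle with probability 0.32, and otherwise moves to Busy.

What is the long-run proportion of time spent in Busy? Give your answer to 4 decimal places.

0.3386

Let the stationary distribution be π with π = πP and π_1 + π_2 + π_3 = 1.
π_1 = 0.32·π_1 + 0.24·π_2 + 0.48·π_3
π_2 = 0.32·π_1 + 0.44·π_2 + 0.32·π_3
Solving with the normalization constraint gives π = (0.3386, 0.3636, 0.2978).
So the stationary probability of Busy is 0.3386.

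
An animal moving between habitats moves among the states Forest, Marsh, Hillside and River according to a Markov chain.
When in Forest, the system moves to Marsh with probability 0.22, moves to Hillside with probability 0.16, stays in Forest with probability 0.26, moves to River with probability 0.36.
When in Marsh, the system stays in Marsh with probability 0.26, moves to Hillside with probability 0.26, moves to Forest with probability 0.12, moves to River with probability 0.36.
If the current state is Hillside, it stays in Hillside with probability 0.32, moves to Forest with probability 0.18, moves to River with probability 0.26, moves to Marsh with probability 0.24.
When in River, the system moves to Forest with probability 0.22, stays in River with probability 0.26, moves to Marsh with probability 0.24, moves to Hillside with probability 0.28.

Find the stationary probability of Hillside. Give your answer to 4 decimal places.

Let the stationary distribution be π with π = πP and π_1 + π_2 + π_3 + π_4 = 1.
π_1 = 0.26·π_1 + 0.12·π_2 + 0.18·π_3 + 0.22·π_4
π_2 = 0.22·π_1 + 0.26·π_2 + 0.24·π_3 + 0.24·π_4
π_3 = 0.16·π_1 + 0.26·π_2 + 0.32·π_3 + 0.28·π_4
Solving with the normalization constraint gives π = (0.1931, 0.2410, 0.2625, 0.3034).
So the stationary probability of Hillside is 0.2625.

0.2625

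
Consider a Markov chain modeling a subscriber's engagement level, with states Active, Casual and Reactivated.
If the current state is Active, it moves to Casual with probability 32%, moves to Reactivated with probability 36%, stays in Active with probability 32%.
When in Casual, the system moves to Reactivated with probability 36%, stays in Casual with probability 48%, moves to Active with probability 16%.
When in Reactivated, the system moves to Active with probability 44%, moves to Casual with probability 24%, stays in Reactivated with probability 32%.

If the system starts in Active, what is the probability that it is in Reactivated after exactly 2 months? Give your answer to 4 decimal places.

Sum over the intermediate state after 1 month:
P = P(Active→Active)·P(Active→Reactivated) + P(Active→Casual)·P(Casual→Reactivated) + P(Active→Reactivated)·P(Reactivated→Reactivated)
  = 0.32×0.36 + 0.32×0.36 + 0.36×0.32
  = 0.1152 + 0.1152 + 0.1152 = 0.3456

0.3456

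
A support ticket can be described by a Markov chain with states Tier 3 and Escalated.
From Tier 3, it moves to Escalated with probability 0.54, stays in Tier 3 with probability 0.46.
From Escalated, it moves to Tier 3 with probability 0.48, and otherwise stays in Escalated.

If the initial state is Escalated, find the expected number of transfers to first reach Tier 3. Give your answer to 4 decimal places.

2.0833

Let t(s) be the expected number of transfers to first reach Tier 3 from state s, with t(Tier 3) = 0. Conditioning on the first transfer:
t(Escalated) = 1 + 0.52·t(Escalated)
Solving: t(Escalated) = 2.0833.
Expected transfers from Escalated to Tier 3: 2.0833.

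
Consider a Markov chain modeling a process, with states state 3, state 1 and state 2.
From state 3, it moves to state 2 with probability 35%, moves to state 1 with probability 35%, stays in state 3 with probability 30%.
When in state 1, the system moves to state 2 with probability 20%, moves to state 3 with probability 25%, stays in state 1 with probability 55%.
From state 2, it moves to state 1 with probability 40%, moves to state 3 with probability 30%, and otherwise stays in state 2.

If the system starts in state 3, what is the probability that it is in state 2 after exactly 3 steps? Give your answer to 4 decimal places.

0.2704

Propagate the distribution vector 3 steps from state 3.
After 0 steps: (1.0000, 0.0000, 0.0000)
After 1 step: (0.3000, 0.3500, 0.3500)
After 2 steps: (0.2825, 0.4375, 0.2800)
After 3 steps: (0.2781, 0.4515, 0.2704)
P(in state 2 after 3 steps) = 0.2704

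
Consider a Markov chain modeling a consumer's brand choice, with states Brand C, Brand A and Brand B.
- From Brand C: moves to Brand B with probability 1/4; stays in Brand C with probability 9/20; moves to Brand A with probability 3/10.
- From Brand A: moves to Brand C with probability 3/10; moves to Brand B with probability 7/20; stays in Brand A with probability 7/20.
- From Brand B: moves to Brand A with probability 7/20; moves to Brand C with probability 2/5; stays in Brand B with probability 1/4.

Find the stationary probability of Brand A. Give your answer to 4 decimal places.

0.3307

Let the stationary distribution be π with π = πP and π_1 + π_2 + π_3 = 1.
π_1 = 0.45·π_1 + 0.3·π_2 + 0.4·π_3
π_2 = 0.3·π_1 + 0.35·π_2 + 0.35·π_3
Solving with the normalization constraint gives π = (0.3862, 0.3307, 0.2831).
So the stationary probability of Brand A is 0.3307.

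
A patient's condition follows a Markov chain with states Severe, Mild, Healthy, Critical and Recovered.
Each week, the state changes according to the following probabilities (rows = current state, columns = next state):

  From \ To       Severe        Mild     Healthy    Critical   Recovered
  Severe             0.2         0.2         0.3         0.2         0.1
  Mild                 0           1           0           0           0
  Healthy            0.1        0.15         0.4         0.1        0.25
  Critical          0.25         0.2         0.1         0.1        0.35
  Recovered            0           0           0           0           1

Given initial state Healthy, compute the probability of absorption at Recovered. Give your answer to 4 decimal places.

0.5986

Let h(s) be the probability of absorption at Recovered starting from transient state s. Then h(Recovered) = 1 and h(Mild) = 0. By first-step analysis:
h(Severe) = 0.2·h(Severe) + 0.2·0 + 0.3·h(Healthy) + 0.2·h(Critical) + 0.1·1
h(Healthy) = 0.1·h(Severe) + 0.15·0 + 0.4·h(Healthy) + 0.1·h(Critical) + 0.25·1
h(Critical) = 0.25·h(Severe) + 0.2·0 + 0.1·h(Healthy) + 0.1·h(Critical) + 0.35·1
Solving: h(Severe) = 0.4979, h(Healthy) = 0.5986, h(Critical) = 0.5937.
Starting from Healthy, the probability is 0.5986.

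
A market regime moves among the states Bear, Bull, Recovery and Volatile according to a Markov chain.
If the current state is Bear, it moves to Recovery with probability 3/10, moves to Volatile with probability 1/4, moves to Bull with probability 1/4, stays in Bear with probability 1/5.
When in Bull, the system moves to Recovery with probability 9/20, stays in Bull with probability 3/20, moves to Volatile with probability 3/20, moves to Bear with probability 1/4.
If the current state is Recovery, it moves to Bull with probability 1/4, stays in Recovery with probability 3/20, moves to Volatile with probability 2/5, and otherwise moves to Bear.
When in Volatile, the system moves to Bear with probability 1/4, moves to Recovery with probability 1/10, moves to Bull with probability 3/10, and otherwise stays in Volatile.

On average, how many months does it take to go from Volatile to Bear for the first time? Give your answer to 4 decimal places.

4.1651

Let t(s) be the expected number of months to first reach Bear from state s, with t(Bear) = 0. Conditioning on the first month:
t(Bull) = 1 + 0.15·t(Bull) + 0.45·t(Recovery) + 0.15·t(Volatile)
t(Recovery) = 1 + 0.25·t(Bull) + 0.15·t(Recovery) + 0.4·t(Volatile)
t(Volatile) = 1 + 0.3·t(Bull) + 0.1·t(Recovery) + 0.35·t(Volatile)
Solving: t(Bull) = 4.2308, t(Recovery) = 4.3809, t(Volatile) = 4.1651.
Expected months from Volatile to Bear: 4.1651.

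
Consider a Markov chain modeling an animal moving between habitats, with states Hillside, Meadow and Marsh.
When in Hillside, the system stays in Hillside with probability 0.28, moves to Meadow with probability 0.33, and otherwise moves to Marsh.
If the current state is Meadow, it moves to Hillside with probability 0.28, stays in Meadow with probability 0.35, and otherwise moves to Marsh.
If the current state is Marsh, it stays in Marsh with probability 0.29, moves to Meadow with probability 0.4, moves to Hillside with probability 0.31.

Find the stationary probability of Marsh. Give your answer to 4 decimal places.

0.3480

Let the stationary distribution be π with π = πP and π_1 + π_2 + π_3 = 1.
π_1 = 0.28·π_1 + 0.28·π_2 + 0.31·π_3
π_2 = 0.33·π_1 + 0.35·π_2 + 0.4·π_3
Solving with the normalization constraint gives π = (0.2904, 0.3616, 0.3480).
So the stationary probability of Marsh is 0.3480.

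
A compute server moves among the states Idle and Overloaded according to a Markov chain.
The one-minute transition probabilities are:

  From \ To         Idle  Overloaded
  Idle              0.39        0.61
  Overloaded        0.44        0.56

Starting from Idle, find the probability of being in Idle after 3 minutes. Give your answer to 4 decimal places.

0.4190

Propagate the distribution vector 3 minutes from Idle.
After 0 minutes: (1.0000, 0.0000)
After 1 minute: (0.3900, 0.6100)
After 2 minutes: (0.4205, 0.5795)
After 3 minutes: (0.4190, 0.5810)
P(in Idle after 3 minutes) = 0.4190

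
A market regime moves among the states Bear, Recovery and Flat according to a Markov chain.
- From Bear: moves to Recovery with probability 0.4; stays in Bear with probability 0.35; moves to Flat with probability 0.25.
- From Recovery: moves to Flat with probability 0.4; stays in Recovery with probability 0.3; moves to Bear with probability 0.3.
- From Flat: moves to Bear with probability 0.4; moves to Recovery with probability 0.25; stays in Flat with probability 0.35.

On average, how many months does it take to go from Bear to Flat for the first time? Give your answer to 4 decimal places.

Let t(s) be the expected number of months to first reach Flat from state s, with t(Flat) = 0. Conditioning on the first month:
t(Bear) = 1 + 0.35·t(Bear) + 0.4·t(Recovery)
t(Recovery) = 1 + 0.3·t(Bear) + 0.3·t(Recovery)
Solving: t(Bear) = 3.2836, t(Recovery) = 2.8358.
Expected months from Bear to Flat: 3.2836.

3.2836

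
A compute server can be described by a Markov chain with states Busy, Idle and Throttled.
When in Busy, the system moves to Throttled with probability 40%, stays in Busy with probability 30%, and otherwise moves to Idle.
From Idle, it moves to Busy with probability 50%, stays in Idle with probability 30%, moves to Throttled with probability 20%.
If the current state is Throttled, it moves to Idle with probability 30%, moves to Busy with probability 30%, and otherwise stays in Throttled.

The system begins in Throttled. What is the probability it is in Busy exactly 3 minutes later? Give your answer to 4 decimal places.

0.3600

Propagate the distribution vector 3 minutes from Throttled.
After 0 minutes: (0.0000, 0.0000, 1.0000)
After 1 minute: (0.3000, 0.3000, 0.4000)
After 2 minutes: (0.3600, 0.3000, 0.3400)
After 3 minutes: (0.3600, 0.3000, 0.3400)
P(in Busy after 3 minutes) = 0.3600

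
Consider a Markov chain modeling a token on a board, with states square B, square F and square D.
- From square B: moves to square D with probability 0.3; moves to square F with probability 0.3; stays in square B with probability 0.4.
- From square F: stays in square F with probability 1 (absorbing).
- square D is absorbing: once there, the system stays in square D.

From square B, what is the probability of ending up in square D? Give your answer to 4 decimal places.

Let h(s) be the probability of absorption at square D starting from transient state s. Then h(square D) = 1 and h(square F) = 0. By first-step analysis:
h(square B) = 0.4·h(square B) + 0.3·0 + 0.3·1
Solving: h(square B) = 0.5000.
Starting from square B, the probability is 0.5000.

0.5000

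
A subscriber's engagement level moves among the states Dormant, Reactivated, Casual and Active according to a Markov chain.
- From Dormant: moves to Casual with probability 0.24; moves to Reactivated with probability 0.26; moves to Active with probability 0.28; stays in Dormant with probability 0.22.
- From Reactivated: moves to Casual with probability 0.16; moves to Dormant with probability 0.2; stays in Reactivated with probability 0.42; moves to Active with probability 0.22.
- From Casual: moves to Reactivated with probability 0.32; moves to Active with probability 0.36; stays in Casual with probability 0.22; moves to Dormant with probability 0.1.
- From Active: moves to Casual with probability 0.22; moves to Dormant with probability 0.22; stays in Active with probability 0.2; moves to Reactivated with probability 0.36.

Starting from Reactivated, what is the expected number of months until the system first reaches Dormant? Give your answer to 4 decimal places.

5.3688

Let t(s) be the expected number of months to first reach Dormant from state s, with t(Dormant) = 0. Conditioning on the first month:
t(Reactivated) = 1 + 0.42·t(Reactivated) + 0.16·t(Casual) + 0.22·t(Active)
t(Casual) = 1 + 0.32·t(Reactivated) + 0.22·t(Casual) + 0.36·t(Active)
t(Active) = 1 + 0.36·t(Reactivated) + 0.22·t(Casual) + 0.2·t(Active)
Solving: t(Reactivated) = 5.3688, t(Casual) = 5.9291, t(Active) = 5.2965.
Expected months from Reactivated to Dormant: 5.3688.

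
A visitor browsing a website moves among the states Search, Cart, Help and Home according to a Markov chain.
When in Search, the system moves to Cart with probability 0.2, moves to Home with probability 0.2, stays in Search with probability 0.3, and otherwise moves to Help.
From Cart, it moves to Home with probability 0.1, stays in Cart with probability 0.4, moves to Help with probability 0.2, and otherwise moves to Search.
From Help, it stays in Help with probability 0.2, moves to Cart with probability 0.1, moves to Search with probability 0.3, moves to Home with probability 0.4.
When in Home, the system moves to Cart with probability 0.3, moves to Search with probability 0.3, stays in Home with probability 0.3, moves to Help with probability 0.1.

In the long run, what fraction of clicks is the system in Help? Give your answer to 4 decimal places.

0.2060

Let the stationary distribution be π with π = πP and π_1 + π_2 + π_3 + π_4 = 1.
π_1 = 0.3·π_1 + 0.3·π_2 + 0.3·π_3 + 0.3·π_4
π_2 = 0.2·π_1 + 0.4·π_2 + 0.1·π_3 + 0.3·π_4
π_3 = 0.3·π_1 + 0.2·π_2 + 0.2·π_3 + 0.1·π_4
Solving with the normalization constraint gives π = (0.3000, 0.2542, 0.2060, 0.2398).
So the stationary probability of Help is 0.2060.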